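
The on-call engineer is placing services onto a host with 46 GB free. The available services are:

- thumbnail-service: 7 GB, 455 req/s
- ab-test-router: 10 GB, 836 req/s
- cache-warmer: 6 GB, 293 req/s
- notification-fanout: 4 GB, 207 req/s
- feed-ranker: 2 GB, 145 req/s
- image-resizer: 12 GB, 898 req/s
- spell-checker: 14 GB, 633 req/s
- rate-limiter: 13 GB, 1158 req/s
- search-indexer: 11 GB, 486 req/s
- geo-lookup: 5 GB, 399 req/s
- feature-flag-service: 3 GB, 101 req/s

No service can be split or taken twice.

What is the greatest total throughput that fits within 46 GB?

Ranking by ratio (throughput/GB): rate-limiter 89.08, ab-test-router 83.60, geo-lookup 79.80, image-resizer 74.83.
Best packing: ab-test-router + notification-fanout + feed-ranker + image-resizer + rate-limiter + geo-lookup — 46 GB, 3643 total.

3643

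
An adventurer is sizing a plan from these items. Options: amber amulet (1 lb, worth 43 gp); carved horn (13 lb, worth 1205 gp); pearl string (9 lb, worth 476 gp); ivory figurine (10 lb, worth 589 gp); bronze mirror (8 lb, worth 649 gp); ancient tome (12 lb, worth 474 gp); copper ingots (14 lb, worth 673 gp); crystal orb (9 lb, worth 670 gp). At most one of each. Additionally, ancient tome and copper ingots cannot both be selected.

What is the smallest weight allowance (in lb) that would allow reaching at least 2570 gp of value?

Need the lightest bundle worth ≥ 2570.
amber amulet + carved horn + bronze mirror + copper ingots reaches 2570 using 36 lb.
No combination under 36 lb hits 2570.

36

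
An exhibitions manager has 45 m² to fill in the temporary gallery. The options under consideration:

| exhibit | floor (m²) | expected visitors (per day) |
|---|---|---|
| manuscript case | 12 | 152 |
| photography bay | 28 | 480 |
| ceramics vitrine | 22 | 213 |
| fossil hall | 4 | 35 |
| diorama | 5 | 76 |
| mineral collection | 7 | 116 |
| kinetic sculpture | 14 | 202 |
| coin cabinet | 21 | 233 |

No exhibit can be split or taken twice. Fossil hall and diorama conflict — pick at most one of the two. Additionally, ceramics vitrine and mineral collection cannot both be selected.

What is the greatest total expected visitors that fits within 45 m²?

708

Ranking by ratio (expected visitors/m²): photography bay 17.14, mineral collection 16.57, diorama 15.20, kinetic sculpture 14.43.
Manuscript case + photography bay + diorama uses 45 of the 45 m² and totals 708.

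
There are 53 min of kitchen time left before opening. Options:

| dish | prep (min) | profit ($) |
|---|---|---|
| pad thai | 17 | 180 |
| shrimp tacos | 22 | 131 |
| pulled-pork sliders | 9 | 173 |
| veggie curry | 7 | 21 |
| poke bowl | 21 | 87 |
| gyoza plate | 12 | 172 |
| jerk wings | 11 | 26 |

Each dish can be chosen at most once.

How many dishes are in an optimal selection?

The maximum profit within 53 min is 551.
For example pad thai + pulled-pork sliders + gyoza plate + jerk wings achieves it, using 49 min.
Any selection reaching 551 contains exactly 4 dishes.

4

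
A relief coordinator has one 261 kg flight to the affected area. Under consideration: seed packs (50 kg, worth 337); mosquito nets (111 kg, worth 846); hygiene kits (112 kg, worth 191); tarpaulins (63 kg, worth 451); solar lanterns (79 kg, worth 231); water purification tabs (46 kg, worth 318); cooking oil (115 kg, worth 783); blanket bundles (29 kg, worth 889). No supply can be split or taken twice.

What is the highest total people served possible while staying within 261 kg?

2523

Taking the top-ratio supplies first gives mosquito nets + tarpaulins + water purification tabs + blanket bundles for 2504 (249 kg).
The 46 kg tied up in water purification tabs is better spent on seed packs — total rises to 2523 (253 kg).
That's the maximum — no swap from here does better than 2523.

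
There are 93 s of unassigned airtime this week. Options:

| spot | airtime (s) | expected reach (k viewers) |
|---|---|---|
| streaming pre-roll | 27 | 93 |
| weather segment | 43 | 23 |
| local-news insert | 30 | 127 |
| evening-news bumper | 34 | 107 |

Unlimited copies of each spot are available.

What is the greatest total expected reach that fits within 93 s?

3×local-news insert uses 90 of the 93 s and totals 381.
Every other selection either busts 93 s or fails to beat 381.

381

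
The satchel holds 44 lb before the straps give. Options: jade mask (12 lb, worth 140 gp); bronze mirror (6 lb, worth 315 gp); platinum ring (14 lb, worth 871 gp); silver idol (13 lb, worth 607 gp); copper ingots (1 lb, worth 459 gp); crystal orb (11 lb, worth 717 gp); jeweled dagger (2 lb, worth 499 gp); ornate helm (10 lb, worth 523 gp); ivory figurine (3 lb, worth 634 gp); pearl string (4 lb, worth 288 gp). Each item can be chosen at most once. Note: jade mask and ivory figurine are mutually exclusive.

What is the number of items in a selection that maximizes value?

6

The maximum value within 44 lb is 3787.
platinum ring + silver idol + copper ingots + crystal orb + jeweled dagger + ivory figurine hits 3787 at 44 lb.
Any selection reaching 3787 contains exactly 6 items.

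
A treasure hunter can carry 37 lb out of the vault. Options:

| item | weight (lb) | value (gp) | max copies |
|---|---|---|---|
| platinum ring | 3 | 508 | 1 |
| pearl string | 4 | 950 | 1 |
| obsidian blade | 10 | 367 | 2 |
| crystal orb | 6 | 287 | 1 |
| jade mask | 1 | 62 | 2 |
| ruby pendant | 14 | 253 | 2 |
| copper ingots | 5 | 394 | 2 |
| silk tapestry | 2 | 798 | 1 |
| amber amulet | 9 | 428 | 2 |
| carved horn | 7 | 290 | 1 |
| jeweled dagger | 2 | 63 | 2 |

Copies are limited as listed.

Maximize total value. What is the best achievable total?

A density-first pass picks platinum ring + pearl string + crystal orb + 2×jade mask + 2×copper ingots + silk tapestry + amber amulet — 3883 at 36 lb.
Replace crystal orb and 2×jade mask with amber amulet: the trade gains 17 net, giving 3900 at 37 lb.
Nothing else within 37 lb beats 3900.

3900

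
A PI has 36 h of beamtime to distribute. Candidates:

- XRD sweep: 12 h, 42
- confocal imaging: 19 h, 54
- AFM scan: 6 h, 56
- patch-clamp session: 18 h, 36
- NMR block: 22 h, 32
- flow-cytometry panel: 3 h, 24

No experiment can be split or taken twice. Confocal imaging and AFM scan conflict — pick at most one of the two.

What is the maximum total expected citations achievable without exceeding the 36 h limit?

A density-first pass picks XRD sweep + AFM scan + flow-cytometry panel — 122 at 21 h.
Replace flow-cytometry panel with patch-clamp session: the trade gains 12 net, giving 134 at 36 h.
Runner-up XRD sweep + AFM scan + flow-cytometry panel tops out at 122.

134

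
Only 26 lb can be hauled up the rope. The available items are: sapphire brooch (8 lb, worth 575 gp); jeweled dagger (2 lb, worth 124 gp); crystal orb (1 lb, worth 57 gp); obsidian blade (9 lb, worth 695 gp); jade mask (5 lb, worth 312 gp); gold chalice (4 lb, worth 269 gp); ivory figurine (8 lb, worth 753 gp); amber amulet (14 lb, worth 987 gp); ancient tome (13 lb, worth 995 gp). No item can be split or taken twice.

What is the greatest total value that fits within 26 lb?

Ranking by ratio (value/lb): ivory figurine 94.12, obsidian blade 77.22, ancient tome 76.54.
Best packing: sapphire brooch + crystal orb + obsidian blade + ivory figurine — 26 lb, 2080 total.
Nothing else within 26 lb beats 2080.

2080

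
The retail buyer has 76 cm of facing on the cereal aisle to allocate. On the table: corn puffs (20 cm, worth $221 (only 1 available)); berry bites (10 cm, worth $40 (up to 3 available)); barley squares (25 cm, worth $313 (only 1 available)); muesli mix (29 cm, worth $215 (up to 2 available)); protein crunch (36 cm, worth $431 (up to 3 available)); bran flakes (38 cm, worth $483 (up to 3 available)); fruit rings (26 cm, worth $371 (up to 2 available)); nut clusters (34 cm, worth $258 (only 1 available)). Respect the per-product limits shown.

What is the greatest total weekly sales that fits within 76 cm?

The ratio heuristic lands on corn puffs + 2×fruit rings (963) but leaves 4 cm idle.
Dropping corn puffs and 2×fruit rings frees 72 cm; slotting in 2×bran flakes (76 cm) lifts the total to 966 at 76 cm.
Nothing else within 76 cm beats 966.

966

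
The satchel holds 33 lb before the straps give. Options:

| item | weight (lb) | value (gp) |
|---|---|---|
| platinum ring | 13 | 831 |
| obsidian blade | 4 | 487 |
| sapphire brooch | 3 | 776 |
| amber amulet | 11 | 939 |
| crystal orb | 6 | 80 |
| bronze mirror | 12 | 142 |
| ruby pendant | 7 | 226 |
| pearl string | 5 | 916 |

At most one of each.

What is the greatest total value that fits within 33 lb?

3462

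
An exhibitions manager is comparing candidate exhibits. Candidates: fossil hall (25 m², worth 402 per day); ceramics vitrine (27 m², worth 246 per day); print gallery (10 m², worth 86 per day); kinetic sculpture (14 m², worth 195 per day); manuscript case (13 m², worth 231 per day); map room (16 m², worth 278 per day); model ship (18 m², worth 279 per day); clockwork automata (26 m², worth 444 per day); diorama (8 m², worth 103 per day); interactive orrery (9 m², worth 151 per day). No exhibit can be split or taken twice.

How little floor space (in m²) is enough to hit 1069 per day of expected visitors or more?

64

Look for the lowest-floor combination reaching 1069.
fossil hall + manuscript case + clockwork automata reaches 1077 using 64 m².
No combination under 64 m² hits 1069.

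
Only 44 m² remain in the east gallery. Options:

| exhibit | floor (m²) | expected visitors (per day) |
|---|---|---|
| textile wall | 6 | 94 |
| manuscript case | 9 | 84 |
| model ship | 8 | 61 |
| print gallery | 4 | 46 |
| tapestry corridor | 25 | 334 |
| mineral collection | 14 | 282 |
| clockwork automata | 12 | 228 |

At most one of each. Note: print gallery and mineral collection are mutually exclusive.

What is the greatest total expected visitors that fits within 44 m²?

688

Taking textile wall + manuscript case + mineral collection + clockwork automata: 41 m² used, 688 in expected visitors.
An exhaustive check of the 128 subsets confirms 688.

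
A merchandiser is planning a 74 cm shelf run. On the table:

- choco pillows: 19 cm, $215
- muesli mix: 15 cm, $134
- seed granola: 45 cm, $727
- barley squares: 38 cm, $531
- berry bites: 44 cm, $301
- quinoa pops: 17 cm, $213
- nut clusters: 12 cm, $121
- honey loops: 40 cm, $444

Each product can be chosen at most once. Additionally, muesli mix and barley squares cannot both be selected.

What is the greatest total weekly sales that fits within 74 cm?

Ranking by ratio (weekly sales/cm): seed granola 16.16, barley squares 13.97, quinoa pops 12.53, choco pillows 11.32.
The ratio ordering already packs tightly: seed granola + quinoa pops + nut clusters, 74 cm, 1061.
The closest alternative, muesli mix + seed granola + nut clusters, reaches only 982.

1061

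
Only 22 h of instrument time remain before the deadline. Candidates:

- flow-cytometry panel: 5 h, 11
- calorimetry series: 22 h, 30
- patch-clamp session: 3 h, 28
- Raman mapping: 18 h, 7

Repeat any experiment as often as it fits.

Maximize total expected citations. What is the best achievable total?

The ratio ordering already packs tightly: 7×patch-clamp session, 21 h, 196.
No other feasible combination exceeds 196.

196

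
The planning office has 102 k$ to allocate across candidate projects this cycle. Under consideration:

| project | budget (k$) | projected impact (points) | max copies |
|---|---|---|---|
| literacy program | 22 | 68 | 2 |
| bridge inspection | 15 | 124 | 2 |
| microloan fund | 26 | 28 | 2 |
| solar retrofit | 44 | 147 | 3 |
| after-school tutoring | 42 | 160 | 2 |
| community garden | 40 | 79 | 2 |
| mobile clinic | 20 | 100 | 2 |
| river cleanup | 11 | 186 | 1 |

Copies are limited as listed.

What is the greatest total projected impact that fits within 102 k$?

634

Best packing: 2×bridge inspection + 2×mobile clinic + river cleanup — 81 k$, 634 total.
Every other selection either busts 102 k$ or exceeds an availability limit or fails to beat 634.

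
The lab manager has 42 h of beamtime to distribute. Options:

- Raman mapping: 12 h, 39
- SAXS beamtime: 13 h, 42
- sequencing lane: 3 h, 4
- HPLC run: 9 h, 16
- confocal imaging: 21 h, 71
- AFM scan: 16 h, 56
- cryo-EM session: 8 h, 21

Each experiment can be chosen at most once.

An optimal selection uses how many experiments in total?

The maximum expected citations within 42 h is 137.
One optimal bundle: Raman mapping + SAXS beamtime + AFM scan (41 h).
All optima have 3 experiments.

3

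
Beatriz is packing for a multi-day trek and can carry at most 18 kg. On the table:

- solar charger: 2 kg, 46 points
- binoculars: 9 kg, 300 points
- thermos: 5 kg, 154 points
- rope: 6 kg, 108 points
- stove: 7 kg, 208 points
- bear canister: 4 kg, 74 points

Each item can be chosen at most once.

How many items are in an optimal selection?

3

Best achievable utility is 554.
One optimal bundle: solar charger + binoculars + stove (18 kg).
Any selection reaching 554 contains exactly 3 items.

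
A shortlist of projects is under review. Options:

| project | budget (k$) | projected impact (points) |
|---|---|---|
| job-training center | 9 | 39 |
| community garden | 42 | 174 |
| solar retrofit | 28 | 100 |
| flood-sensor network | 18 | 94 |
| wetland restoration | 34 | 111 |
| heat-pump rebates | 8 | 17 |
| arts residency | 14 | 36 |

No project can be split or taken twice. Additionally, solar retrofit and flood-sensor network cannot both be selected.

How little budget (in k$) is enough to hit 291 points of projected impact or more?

69

Need the lightest bundle worth ≥ 291.
job-training center + community garden + flood-sensor network: 307 projected impact at 69 k$.
Below 69 k$ the best achievable stays under 291.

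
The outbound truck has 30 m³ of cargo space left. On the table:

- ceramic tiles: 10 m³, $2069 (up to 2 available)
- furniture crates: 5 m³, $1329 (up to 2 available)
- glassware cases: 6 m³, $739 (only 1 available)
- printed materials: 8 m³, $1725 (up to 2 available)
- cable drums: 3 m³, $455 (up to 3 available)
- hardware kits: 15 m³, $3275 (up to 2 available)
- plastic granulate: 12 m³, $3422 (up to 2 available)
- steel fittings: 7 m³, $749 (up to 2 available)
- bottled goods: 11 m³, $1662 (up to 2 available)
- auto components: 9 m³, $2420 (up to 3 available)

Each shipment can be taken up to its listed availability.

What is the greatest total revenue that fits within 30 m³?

8262

Density check — plastic granulate 285.17, auto components 268.89, furniture crates 265.80, hardware kits 218.33 are the best per m³.
The ratio heuristic lands on furniture crates + 2×plastic granulate (8173) but leaves 1 m³ idle.
Dropping furniture crates and plastic granulate frees 17 m³; slotting in 2×auto components (18 m³) lifts the total to 8262 at 30 m³.
Every other selection either busts 30 m³ or exceeds an availability limit or fails to beat 8262.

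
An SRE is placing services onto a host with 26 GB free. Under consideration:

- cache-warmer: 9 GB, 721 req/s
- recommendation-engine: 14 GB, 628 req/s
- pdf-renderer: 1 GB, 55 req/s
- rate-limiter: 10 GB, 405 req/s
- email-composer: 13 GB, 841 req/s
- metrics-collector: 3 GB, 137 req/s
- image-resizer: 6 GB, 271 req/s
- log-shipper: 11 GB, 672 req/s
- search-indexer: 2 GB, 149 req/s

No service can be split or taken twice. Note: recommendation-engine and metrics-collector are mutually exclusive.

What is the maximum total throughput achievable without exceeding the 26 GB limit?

1766

The ratio ordering already packs tightly: cache-warmer + pdf-renderer + email-composer + search-indexer, 25 GB, 1766.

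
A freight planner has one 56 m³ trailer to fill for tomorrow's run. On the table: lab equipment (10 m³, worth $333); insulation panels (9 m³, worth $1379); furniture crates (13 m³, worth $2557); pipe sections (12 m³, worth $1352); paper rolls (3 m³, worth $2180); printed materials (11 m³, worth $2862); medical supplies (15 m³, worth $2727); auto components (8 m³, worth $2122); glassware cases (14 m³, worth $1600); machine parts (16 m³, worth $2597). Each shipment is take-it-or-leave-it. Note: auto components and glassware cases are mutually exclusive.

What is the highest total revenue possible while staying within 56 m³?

12488

Taking the top-ratio shipments first gives furniture crates + paper rolls + printed materials + medical supplies + auto components for 12448 (50 m³).
The 13 m³ tied up in furniture crates is better spent on machine parts — total rises to 12488 (53 m³).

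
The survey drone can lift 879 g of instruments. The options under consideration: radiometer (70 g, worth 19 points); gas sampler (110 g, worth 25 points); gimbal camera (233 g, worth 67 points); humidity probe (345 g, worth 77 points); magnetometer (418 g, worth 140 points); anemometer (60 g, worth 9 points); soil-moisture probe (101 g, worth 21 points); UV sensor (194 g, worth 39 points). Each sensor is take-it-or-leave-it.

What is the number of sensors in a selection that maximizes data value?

4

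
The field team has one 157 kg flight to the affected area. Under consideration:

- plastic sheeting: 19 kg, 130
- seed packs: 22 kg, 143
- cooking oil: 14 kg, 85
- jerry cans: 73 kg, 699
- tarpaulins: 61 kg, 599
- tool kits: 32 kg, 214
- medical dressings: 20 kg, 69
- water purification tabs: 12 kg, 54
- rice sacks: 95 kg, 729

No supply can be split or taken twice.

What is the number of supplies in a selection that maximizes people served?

Best achievable people served is 1441.
seed packs + jerry cans + tarpaulins hits 1441 at 156 kg.
Every optimal selection uses 3 supplies.

3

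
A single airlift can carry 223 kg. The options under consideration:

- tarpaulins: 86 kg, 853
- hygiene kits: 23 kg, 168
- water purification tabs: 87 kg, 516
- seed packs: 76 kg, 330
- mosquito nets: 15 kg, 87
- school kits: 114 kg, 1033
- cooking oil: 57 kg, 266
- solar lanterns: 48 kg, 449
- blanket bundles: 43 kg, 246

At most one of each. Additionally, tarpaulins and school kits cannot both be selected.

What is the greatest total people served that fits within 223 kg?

1818

A density-first pass picks tarpaulins + hygiene kits + mosquito nets + solar lanterns + blanket bundles — 1803 at 215 kg.
Replace hygiene kits and mosquito nets and blanket bundles with water purification tabs: the trade gains 15 net, giving 1818 at 221 kg.
Runner-up mosquito nets + school kits + solar lanterns + blanket bundles tops out at 1815.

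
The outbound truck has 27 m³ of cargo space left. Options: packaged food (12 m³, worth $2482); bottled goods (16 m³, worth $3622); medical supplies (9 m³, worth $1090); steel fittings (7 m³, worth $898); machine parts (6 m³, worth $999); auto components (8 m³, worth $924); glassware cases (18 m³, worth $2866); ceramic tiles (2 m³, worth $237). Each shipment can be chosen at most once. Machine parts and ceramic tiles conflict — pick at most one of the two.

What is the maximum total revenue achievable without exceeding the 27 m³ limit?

4949

By revenue per m³: bottled goods 226.38, packaged food 206.83, machine parts 166.50 lead.
Bottled goods + medical supplies + ceramic tiles uses 27 of the 27 m³ and totals 4949.
Runner-up bottled goods + auto components + ceramic tiles tops out at 4783.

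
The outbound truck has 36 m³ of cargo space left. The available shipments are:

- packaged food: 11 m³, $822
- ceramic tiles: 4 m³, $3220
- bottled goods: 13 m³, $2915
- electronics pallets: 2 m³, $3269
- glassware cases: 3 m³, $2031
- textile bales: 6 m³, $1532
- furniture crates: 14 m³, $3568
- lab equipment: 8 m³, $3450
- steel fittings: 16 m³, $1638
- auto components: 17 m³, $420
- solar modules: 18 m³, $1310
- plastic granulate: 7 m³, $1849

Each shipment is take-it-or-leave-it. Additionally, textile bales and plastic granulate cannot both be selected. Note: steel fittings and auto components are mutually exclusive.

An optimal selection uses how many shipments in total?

Optimal total is 16417.
ceramic tiles + bottled goods + electronics pallets + glassware cases + textile bales + lab equipment hits 16417 at 36 m³.
All optima have 6 shipments.

6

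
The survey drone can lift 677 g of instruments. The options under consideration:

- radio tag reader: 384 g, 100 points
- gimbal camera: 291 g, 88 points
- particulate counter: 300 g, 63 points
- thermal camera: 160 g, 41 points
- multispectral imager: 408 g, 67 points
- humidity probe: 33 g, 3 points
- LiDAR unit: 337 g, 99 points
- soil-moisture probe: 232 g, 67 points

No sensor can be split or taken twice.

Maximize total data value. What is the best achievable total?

Gimbal camera + humidity probe + LiDAR unit uses 661 of the 677 g and totals 190.

190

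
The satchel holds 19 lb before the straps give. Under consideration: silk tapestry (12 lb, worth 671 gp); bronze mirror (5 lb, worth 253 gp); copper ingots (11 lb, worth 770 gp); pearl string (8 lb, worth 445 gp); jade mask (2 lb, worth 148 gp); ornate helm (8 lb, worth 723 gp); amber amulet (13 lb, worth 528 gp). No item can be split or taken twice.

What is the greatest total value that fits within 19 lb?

1493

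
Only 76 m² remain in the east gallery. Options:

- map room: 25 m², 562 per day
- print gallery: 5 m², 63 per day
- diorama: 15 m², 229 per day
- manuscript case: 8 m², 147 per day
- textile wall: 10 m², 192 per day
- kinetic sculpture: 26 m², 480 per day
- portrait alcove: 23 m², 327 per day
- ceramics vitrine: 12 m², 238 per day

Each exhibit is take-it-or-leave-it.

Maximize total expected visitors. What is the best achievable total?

1490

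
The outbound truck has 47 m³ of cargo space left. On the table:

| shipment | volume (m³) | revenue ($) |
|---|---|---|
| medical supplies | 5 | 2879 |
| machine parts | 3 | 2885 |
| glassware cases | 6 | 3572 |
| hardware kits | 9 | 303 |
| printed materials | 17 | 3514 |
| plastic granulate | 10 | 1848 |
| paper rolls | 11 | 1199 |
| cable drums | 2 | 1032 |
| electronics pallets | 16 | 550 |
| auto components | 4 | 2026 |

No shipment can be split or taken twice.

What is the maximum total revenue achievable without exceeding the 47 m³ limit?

17756

The ratio ordering already packs tightly: medical supplies + machine parts + glassware cases + printed materials + plastic granulate + cable drums + auto components, 47 m³, 17756.
That's the maximum — no swap from here does better than 17756.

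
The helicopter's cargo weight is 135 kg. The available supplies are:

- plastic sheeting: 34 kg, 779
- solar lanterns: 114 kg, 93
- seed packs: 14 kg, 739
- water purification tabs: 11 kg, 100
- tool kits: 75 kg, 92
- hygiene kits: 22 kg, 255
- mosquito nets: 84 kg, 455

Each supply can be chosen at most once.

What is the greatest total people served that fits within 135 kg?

The ratio heuristic lands on plastic sheeting + seed packs + water purification tabs + hygiene kits (1873) but leaves 54 kg idle.
Replace water purification tabs and hygiene kits with mosquito nets: the trade gains 100 net, giving 1973 at 132 kg.
No other feasible combination exceeds 1973.

1973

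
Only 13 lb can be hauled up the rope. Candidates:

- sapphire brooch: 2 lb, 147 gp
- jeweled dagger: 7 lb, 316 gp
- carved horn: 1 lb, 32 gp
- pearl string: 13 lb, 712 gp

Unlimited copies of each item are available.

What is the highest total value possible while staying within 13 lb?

Taking 6×sapphire brooch + carved horn: 13 lb used, 914 in value.
That's the maximum — no swap from here does better than 914.

914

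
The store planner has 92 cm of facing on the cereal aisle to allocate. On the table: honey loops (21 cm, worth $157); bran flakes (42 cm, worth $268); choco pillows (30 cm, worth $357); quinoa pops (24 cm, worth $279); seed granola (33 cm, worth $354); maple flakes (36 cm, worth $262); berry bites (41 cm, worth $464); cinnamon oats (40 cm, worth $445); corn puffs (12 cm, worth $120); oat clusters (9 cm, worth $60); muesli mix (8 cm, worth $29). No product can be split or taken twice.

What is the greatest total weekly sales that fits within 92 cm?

Density check — choco pillows 11.90, quinoa pops 11.62, berry bites 11.32, cinnamon oats 11.12 are the best per cm.
A density-first pass picks choco pillows + quinoa pops + seed granola — 990 at 87 cm.
But choco pillows + berry bites + corn puffs + oat clusters fits in 92 cm and reaches 1001.

1001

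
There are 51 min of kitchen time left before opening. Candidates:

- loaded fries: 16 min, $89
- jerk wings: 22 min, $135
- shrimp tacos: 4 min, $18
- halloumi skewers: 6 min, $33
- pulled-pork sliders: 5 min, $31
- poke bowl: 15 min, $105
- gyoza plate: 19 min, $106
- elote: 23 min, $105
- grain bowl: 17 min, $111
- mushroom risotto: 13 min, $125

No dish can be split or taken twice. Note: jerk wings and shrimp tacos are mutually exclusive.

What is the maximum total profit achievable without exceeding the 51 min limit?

374

Taking the top-ratio dishes first gives pulled-pork sliders + poke bowl + grain bowl + mushroom risotto for 372 (50 min).
The 5 min tied up in pulled-pork sliders is better spent on halloumi skewers — total rises to 374 (51 min).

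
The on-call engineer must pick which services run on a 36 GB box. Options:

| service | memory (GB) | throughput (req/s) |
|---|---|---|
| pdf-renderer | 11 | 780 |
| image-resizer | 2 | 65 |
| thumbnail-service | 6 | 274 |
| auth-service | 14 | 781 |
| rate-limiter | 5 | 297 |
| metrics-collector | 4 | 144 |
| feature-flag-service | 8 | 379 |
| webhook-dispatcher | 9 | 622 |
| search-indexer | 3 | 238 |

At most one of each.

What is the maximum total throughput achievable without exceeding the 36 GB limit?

The ratio ordering already packs tightly: pdf-renderer + rate-limiter + feature-flag-service + webhook-dispatcher + search-indexer, 36 GB, 2316.
Every other selection either busts 36 GB or fails to beat 2316.

2316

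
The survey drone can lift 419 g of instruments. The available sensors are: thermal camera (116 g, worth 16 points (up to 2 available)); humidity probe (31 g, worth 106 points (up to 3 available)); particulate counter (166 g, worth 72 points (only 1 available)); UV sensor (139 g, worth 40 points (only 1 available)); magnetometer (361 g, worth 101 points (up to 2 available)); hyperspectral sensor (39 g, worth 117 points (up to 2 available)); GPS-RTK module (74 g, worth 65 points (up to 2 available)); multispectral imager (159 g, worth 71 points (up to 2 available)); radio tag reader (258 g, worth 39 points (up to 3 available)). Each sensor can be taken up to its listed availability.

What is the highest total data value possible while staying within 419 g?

689

Ranking by ratio (data value/g): humidity probe 3.42, hyperspectral sensor 3.00, GPS-RTK module 0.88.
Filling by ratio: 3×humidity probe + 2×hyperspectral sensor + 2×GPS-RTK module for 682, with 100 g left unused.
The 74 g tied up in GPS-RTK module is better spent on particulate counter — total rises to 689 (411 g).
No other feasible combination exceeds 689.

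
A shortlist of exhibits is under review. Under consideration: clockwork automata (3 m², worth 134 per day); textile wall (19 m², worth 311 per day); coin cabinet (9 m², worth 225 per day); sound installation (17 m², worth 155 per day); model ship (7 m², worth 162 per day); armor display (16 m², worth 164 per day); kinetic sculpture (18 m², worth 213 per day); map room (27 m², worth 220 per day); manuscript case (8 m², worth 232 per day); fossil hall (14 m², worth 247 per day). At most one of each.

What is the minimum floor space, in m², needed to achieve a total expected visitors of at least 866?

Minimise m² subject to total expected visitors ≥ 866.
coin cabinet + model ship + manuscript case + fossil hall reaches 866 using 38 m².
No combination under 38 m² hits 866.

38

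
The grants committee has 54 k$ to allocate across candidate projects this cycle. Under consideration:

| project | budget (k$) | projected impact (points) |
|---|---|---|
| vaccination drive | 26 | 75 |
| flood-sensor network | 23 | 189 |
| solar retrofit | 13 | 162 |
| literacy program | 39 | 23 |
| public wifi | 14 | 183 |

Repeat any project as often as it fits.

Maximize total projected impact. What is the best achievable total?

690

Greedy by ratio would take 3×public wifi: 42 k$ used, total 549.
Replace public wifi with 2×solar retrofit: the trade gains 141 net, giving 690 at 54 k$.
Nothing else within 54 k$ beats 690.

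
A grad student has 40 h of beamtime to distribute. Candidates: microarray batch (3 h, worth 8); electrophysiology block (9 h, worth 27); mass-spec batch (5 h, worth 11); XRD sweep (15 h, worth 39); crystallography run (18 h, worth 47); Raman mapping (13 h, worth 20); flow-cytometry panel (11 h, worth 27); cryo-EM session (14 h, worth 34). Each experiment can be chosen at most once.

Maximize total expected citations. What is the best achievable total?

Density check — electrophysiology block 3.00, microarray batch 2.67, crystallography run 2.61, XRD sweep 2.60 are the best per h.
A density-first pass picks microarray batch + electrophysiology block + mass-spec batch + crystallography run — 93 at 35 h.
The 21 h tied up in microarray batch and crystallography run is better spent on XRD sweep + flow-cytometry panel — total rises to 104 (40 h).

104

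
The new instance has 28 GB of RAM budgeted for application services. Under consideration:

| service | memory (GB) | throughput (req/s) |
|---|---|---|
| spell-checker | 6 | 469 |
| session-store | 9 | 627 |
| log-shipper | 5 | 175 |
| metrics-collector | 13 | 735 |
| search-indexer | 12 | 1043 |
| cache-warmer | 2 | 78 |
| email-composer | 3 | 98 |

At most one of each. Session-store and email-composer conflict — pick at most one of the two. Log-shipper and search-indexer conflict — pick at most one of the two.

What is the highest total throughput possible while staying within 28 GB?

By throughput per GB: search-indexer 86.92, spell-checker 78.17, session-store 69.67, metrics-collector 56.54 lead.
The ratio ordering already packs tightly: spell-checker + session-store + search-indexer, 27 GB, 2139.

2139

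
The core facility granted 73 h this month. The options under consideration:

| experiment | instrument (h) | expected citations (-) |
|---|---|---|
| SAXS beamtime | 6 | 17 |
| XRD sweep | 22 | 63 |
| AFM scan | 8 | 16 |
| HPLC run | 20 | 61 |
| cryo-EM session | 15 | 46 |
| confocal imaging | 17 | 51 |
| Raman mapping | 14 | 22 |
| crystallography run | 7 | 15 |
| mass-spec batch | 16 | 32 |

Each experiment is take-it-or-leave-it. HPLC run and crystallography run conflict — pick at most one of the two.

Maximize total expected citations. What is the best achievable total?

208

SAXS beamtime + XRD sweep + AFM scan + HPLC run + confocal imaging uses 73 of the 73 h and totals 208.
That's the maximum — no feasible swap from here does better than 208.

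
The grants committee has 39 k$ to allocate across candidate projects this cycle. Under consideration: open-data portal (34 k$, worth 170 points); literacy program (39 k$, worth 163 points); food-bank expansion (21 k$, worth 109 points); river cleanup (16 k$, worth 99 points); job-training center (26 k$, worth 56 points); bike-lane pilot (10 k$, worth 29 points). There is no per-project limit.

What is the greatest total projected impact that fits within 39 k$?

208

Density check — river cleanup 6.19, food-bank expansion 5.19, open-data portal 5.00 are the best per k$.
A density-first pass picks 2×river cleanup — 198 at 32 k$.
The 16 k$ tied up in river cleanup is better spent on food-bank expansion — total rises to 208 (37 k$).
The spare 2 k$ is too small for any remaining project, and no exchange beats 208.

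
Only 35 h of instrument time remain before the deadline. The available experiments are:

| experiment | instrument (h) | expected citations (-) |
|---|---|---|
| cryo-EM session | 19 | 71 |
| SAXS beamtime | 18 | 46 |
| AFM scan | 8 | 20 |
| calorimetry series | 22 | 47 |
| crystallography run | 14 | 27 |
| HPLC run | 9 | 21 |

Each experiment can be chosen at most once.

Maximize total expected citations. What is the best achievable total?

98

Taking the top-ratio experiments first gives cryo-EM session + AFM scan for 91 (27 h).
Replace AFM scan with crystallography run: the trade gains 7 net, giving 98 at 33 h.
Every other selection either busts 35 h or fails to beat 98.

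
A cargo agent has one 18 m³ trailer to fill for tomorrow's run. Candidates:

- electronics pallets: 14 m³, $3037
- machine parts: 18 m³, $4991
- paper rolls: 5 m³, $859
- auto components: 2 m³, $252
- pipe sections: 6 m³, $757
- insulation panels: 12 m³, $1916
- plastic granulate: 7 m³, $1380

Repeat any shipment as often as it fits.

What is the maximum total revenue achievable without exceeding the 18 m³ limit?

Ranking by ratio (revenue/m³): machine parts 277.28, electronics pallets 216.93, plastic granulate 197.14, paper rolls 171.80.
Taking machine parts: 18 m³ used, 4991 in revenue.
Nothing else within 18 m³ beats 4991.

4991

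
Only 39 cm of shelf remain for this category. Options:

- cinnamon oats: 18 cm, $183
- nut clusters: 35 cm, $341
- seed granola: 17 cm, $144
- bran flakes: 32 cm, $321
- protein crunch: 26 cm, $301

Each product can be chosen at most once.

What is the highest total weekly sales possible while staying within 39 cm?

341

Ranking by ratio (weekly sales/cm): protein crunch 11.58, cinnamon oats 10.17, bran flakes 10.03, nut clusters 9.74.
Filling by ratio: protein crunch for 301, with 13 cm left unused.
Replace protein crunch with nut clusters: the trade gains 40 net, giving 341 at 35 cm.
That's the maximum — no swap from here does better than 341.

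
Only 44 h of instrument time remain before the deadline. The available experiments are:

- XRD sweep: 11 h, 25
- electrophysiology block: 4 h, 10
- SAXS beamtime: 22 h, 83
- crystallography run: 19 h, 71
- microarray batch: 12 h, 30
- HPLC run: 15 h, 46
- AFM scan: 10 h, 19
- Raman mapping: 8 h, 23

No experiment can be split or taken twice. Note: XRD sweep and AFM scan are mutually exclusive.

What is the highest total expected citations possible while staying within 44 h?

154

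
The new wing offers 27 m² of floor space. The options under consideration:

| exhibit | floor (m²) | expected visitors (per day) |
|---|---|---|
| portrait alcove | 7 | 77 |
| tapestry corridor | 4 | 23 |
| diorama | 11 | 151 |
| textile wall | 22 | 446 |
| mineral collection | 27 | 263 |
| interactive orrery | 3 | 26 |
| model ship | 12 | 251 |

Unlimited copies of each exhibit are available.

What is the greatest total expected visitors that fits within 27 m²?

528

By expected visitors per m²: model ship 20.92, textile wall 20.27, diorama 13.73, portrait alcove 11.00 lead.
Best packing: interactive orrery + 2×model ship — 27 m², 528 total.
Nothing else within 27 m² beats 528.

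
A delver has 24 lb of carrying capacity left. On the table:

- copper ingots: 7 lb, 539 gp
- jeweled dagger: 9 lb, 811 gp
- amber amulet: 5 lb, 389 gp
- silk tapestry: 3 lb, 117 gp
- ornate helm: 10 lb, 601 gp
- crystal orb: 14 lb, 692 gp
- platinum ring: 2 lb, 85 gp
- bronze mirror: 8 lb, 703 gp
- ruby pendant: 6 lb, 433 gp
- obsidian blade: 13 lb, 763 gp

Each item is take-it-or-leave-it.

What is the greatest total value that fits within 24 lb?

2053

A density-first pass picks jeweled dagger + amber amulet + platinum ring + bronze mirror — 1988 at 24 lb.
Dropping amber amulet and platinum ring frees 7 lb; slotting in copper ingots (7 lb) lifts the total to 2053 at 24 lb.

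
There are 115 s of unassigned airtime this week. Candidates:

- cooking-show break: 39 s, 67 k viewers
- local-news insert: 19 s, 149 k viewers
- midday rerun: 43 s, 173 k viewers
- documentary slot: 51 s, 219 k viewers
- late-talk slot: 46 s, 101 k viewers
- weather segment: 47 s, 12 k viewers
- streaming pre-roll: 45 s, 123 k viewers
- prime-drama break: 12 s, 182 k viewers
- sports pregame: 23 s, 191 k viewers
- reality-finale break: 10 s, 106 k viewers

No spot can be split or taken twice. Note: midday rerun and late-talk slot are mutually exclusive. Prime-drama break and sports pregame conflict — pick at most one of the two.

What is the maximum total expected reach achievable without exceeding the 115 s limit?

665

By expected reach per s: prime-drama break 15.17, reality-finale break 10.60, sports pregame 8.30 lead.
Best packing: local-news insert + documentary slot + sports pregame + reality-finale break — 103 s, 665 total.
The closest alternative, local-news insert + documentary slot + prime-drama break + reality-finale break, reaches only 656.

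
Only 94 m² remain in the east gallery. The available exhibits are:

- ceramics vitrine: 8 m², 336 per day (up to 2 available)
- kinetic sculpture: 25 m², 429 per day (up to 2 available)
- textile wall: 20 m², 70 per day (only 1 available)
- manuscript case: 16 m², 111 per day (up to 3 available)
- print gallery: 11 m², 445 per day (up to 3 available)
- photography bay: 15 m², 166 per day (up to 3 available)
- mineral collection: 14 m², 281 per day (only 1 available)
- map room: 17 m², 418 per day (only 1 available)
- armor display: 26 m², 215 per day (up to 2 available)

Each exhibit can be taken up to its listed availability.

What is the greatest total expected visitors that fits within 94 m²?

The ratio heuristic lands on 2×ceramics vitrine + 3×print gallery + mineral collection + map room (2706) but leaves 14 m² idle.
Dropping mineral collection frees 14 m²; slotting in kinetic sculpture (25 m²) lifts the total to 2854 at 91 m².

2854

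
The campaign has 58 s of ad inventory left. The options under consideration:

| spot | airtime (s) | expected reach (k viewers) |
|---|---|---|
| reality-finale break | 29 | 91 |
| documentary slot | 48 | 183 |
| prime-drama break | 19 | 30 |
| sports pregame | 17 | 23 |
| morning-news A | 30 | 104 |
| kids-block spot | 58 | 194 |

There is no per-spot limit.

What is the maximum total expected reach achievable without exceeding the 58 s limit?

194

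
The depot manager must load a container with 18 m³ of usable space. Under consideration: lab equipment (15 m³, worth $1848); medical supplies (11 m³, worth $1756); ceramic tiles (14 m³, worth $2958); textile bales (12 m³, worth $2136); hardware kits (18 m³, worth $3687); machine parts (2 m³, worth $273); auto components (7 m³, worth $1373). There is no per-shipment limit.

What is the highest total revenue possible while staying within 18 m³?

3687

Greedy by ratio would take ceramic tiles + 2×machine parts: 18 m³ used, total 3504.
Dropping ceramic tiles and 2×machine parts frees 18 m³; slotting in hardware kits (18 m³) lifts the total to 3687 at 18 m³.
Nothing else within 18 m³ beats 3687.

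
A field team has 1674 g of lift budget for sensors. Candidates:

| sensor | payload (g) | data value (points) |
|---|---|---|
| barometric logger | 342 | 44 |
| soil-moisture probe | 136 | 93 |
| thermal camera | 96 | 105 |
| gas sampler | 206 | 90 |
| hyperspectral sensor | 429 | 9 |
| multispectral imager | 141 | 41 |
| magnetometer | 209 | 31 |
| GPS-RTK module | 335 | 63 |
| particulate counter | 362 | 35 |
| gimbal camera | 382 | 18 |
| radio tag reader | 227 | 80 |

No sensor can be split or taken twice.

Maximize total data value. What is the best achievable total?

516

Taking the top-ratio sensors first gives soil-moisture probe + thermal camera + gas sampler + multispectral imager + magnetometer + GPS-RTK module + radio tag reader for 503 (1350 g).
Dropping magnetometer frees 209 g; slotting in barometric logger (342 g) lifts the total to 516 at 1483 g.
No other feasible combination exceeds 516.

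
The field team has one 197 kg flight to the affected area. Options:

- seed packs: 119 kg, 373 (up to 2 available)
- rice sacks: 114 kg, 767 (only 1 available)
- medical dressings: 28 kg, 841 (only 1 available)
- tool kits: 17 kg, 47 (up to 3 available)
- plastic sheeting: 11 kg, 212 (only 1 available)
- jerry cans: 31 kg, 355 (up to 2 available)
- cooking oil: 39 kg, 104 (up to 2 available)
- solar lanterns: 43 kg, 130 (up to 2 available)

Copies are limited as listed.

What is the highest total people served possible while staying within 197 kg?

Ranking by ratio (people served/kg): medical dressings 30.04, plastic sheeting 19.27, jerry cans 11.45, rice sacks 6.73.
Filling by ratio: medical dressings + plastic sheeting + 2×jerry cans + 2×solar lanterns for 2023, with 10 kg left unused.
Dropping jerry cans and 2×solar lanterns frees 117 kg; slotting in rice sacks (114 kg) lifts the total to 2175 at 184 kg.
No other feasible combination exceeds 2175.

2175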